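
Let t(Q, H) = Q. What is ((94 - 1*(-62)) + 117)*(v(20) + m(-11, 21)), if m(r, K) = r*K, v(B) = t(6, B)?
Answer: -61425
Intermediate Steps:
v(B) = 6
m(r, K) = K*r
((94 - 1*(-62)) + 117)*(v(20) + m(-11, 21)) = ((94 - 1*(-62)) + 117)*(6 + 21*(-11)) = ((94 + 62) + 117)*(6 - 231) = (156 + 117)*(-225) = 273*(-225) = -61425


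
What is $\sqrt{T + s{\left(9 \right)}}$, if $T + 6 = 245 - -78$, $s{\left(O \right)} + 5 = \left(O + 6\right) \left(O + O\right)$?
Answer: $\sqrt{582} \approx 24.125$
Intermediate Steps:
$s{\left(O \right)} = -5 + 2 O \left(6 + O\right)$ ($s{\left(O \right)} = -5 + \left(O + 6\right) \left(O + O\right) = -5 + \left(6 + O\right) 2 O = -5 + 2 O \left(6 + O\right)$)
$T = 317$ ($T = -6 + \left(245 - -78\right) = -6 + \left(245 + 78\right) = -6 + 323 = 317$)
$\sqrt{T + s{\left(9 \right)}} = \sqrt{317 + \left(-5 + 2 \cdot 9^{2} + 12 \cdot 9\right)} = \sqrt{317 + \left(-5 + 2 \cdot 81 + 108\right)} = \sqrt{317 + \left(-5 + 162 + 108\right)} = \sqrt{317 + 265} = \sqrt{582}$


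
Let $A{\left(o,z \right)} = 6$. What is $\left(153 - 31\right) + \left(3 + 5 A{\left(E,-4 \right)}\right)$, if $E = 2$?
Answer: $155$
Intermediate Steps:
$\left(153 - 31\right) + \left(3 + 5 A{\left(E,-4 \right)}\right) = \left(153 - 31\right) + \left(3 + 5 \cdot 6\right) = 122 + \left(3 + 30\right) = 122 + 33 = 155$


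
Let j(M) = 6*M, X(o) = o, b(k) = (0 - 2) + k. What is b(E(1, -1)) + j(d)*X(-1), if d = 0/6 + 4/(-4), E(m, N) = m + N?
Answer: 4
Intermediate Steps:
E(m, N) = N + m
b(k) = -2 + k
d = -1 (d = 0*(⅙) + 4*(-¼) = 0 - 1 = -1)
b(E(1, -1)) + j(d)*X(-1) = (-2 + (-1 + 1)) + (6*(-1))*(-1) = (-2 + 0) - 6*(-1) = -2 + 6 = 4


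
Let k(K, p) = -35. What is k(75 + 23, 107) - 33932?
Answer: -33967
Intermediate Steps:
k(75 + 23, 107) - 33932 = -35 - 33932 = -33967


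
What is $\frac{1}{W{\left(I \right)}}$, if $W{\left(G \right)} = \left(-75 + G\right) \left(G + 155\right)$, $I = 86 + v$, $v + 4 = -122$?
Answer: $- \frac{1}{13225} \approx -7.5614 \cdot 10^{-5}$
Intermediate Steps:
$v = -126$ ($v = -4 - 122 = -126$)
$I = -40$ ($I = 86 - 126 = -40$)
$W{\left(G \right)} = \left(-75 + G\right) \left(155 + G\right)$
$\frac{1}{W{\left(I \right)}} = \frac{1}{-11625 + \left(-40\right)^{2} + 80 \left(-40\right)} = \frac{1}{-11625 + 1600 - 3200} = \frac{1}{-13225} = - \frac{1}{13225}$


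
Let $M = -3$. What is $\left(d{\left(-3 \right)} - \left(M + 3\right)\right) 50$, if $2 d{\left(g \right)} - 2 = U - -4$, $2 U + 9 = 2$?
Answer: $\frac{125}{2} \approx 62.5$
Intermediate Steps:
$U = - \frac{7}{2}$ ($U = - \frac{9}{2} + \frac{1}{2} \cdot 2 = - \frac{9}{2} + 1 = - \frac{7}{2} \approx -3.5$)
$d{\left(g \right)} = \frac{5}{4}$ ($d{\left(g \right)} = 1 + \frac{- \frac{7}{2} - -4}{2} = 1 + \frac{- \frac{7}{2} + 4}{2} = 1 + \frac{1}{2} \cdot \frac{1}{2} = 1 + \frac{1}{4} = \frac{5}{4}$)
$\left(d{\left(-3 \right)} - \left(M + 3\right)\right) 50 = \left(\frac{5}{4} - \left(-3 + 3\right)\right) 50 = \left(\frac{5}{4} - 0\right) 50 = \left(\frac{5}{4} + 0\right) 50 = \frac{5}{4} \cdot 50 = \frac{125}{2}$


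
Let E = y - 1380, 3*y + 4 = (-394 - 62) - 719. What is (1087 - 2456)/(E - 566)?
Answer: 1369/2339 ≈ 0.58529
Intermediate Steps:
y = -393 (y = -4/3 + ((-394 - 62) - 719)/3 = -4/3 + (-456 - 719)/3 = -4/3 + (⅓)*(-1175) = -4/3 - 1175/3 = -393)
E = -1773 (E = -393 - 1380 = -1773)
(1087 - 2456)/(E - 566) = (1087 - 2456)/(-1773 - 566) = -1369/(-2339) = -1369*(-1/2339) = 1369/2339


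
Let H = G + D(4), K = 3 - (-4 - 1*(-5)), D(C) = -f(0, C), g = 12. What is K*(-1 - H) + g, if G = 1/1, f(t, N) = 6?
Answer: 20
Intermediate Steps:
D(C) = -6 (D(C) = -1*6 = -6)
G = 1
K = 2 (K = 3 - (-4 + 5) = 3 - 1*1 = 3 - 1 = 2)
H = -5 (H = 1 - 6 = -5)
K*(-1 - H) + g = 2*(-1 - 1*(-5)) + 12 = 2*(-1 + 5) + 12 = 2*4 + 12 = 8 + 12 = 20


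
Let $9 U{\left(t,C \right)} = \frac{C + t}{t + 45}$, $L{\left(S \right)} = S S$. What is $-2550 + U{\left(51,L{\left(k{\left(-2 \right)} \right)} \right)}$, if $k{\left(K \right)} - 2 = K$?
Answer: $- \frac{734383}{288} \approx -2549.9$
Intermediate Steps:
$k{\left(K \right)} = 2 + K$
$L{\left(S \right)} = S^{2}$
$U{\left(t,C \right)} = \frac{C + t}{9 \left(45 + t\right)}$ ($U{\left(t,C \right)} = \frac{\left(C + t\right) \frac{1}{t + 45}}{9} = \frac{\left(C + t\right) \frac{1}{45 + t}}{9} = \frac{\frac{1}{45 + t} \left(C + t\right)}{9} = \frac{C + t}{9 \left(45 + t\right)}$)
$-2550 + U{\left(51,L{\left(k{\left(-2 \right)} \right)} \right)} = -2550 + \frac{\left(2 - 2\right)^{2} + 51}{9 \left(45 + 51\right)} = -2550 + \frac{0^{2} + 51}{9 \cdot 96} = -2550 + \frac{1}{9} \cdot \frac{1}{96} \left(0 + 51\right) = -2550 + \frac{1}{9} \cdot \frac{1}{96} \cdot 51 = -2550 + \frac{17}{288} = - \frac{734383}{288}$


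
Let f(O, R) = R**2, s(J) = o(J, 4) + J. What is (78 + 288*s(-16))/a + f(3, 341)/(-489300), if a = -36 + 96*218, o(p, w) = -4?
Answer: -434128771/851871300 ≈ -0.50962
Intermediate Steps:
s(J) = -4 + J
a = 20892 (a = -36 + 20928 = 20892)
(78 + 288*s(-16))/a + f(3, 341)/(-489300) = (78 + 288*(-4 - 16))/20892 + 341**2/(-489300) = (78 + 288*(-20))*(1/20892) + 116281*(-1/489300) = (78 - 5760)*(1/20892) - 116281/489300 = -5682*1/20892 - 116281/489300 = -947/3482 - 116281/489300 = -434128771/851871300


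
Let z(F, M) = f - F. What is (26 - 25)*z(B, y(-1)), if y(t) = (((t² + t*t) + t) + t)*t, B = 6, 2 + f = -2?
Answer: -10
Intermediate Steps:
f = -4 (f = -2 - 2 = -4)
y(t) = t*(2*t + 2*t²) (y(t) = (((t² + t²) + t) + t)*t = ((2*t² + t) + t)*t = ((t + 2*t²) + t)*t = (2*t + 2*t²)*t = t*(2*t + 2*t²))
z(F, M) = -4 - F
(26 - 25)*z(B, y(-1)) = (26 - 25)*(-4 - 1*6) = 1*(-4 - 6) = 1*(-10) = -10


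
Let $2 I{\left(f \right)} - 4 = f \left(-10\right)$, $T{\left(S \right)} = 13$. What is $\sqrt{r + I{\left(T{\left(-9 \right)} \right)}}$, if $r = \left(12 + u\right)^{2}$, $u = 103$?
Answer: $\sqrt{13162} \approx 114.73$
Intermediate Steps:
$I{\left(f \right)} = 2 - 5 f$ ($I{\left(f \right)} = 2 + \frac{f \left(-10\right)}{2} = 2 + \frac{\left(-10\right) f}{2} = 2 - 5 f$)
$r = 13225$ ($r = \left(12 + 103\right)^{2} = 115^{2} = 13225$)
$\sqrt{r + I{\left(T{\left(-9 \right)} \right)}} = \sqrt{13225 + \left(2 - 65\right)} = \sqrt{13225 - 63} = \sqrt{13162}$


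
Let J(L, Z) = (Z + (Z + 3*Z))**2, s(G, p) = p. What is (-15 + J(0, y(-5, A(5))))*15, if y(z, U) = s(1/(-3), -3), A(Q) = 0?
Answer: 3150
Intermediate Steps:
y(z, U) = -3
J(L, Z) = 25*Z**2 (J(L, Z) = (Z + 4*Z)**2 = (5*Z)**2 = 25*Z**2)
(-15 + J(0, y(-5, A(5))))*15 = (-15 + 25*(-3)**2)*15 = (-15 + 25*9)*15 = (-15 + 225)*15 = 210*15 = 3150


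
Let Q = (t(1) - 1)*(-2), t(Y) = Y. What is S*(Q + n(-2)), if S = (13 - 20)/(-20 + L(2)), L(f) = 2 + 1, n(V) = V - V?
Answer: 0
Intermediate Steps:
n(V) = 0
L(f) = 3
Q = 0 (Q = (1 - 1)*(-2) = 0*(-2) = 0)
S = 7/17 (S = (13 - 20)/(-20 + 3) = -7/(-17) = -7*(-1/17) = 7/17 ≈ 0.41176)
S*(Q + n(-2)) = 7*(0 + 0)/17 = (7/17)*0 = 0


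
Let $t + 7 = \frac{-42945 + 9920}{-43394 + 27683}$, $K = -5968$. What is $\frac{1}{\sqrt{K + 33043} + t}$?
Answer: $\frac{1208992872}{6677150120771} + \frac{23449374495 \sqrt{3}}{6677150120771} \approx 0.0062638$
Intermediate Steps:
$t = - \frac{76952}{15711}$ ($t = -7 + \frac{-42945 + 9920}{-43394 + 27683} = -7 - \frac{33025}{-15711} = -7 - - \frac{33025}{15711} = -7 + \frac{33025}{15711} = - \frac{76952}{15711} \approx -4.898$)
$\frac{1}{\sqrt{K + 33043} + t} = \frac{1}{\sqrt{-5968 + 33043} - \frac{76952}{15711}} = \frac{1}{\sqrt{27075} - \frac{76952}{15711}} = \frac{1}{95 \sqrt{3} - \frac{76952}{15711}} = \frac{1}{- \frac{76952}{15711} + 95 \sqrt{3}}$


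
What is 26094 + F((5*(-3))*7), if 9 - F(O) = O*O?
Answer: 15078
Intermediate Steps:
F(O) = 9 - O² (F(O) = 9 - O*O = 9 - O²)
26094 + F((5*(-3))*7) = 26094 + (9 - ((5*(-3))*7)²) = 26094 + (9 - (-15*7)²) = 26094 + (9 - 1*(-105)²) = 26094 + (9 - 1*11025) = 26094 + (9 - 11025) = 26094 - 11016 = 15078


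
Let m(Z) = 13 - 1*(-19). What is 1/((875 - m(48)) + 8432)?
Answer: 1/9275 ≈ 0.00010782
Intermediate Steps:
m(Z) = 32 (m(Z) = 13 + 19 = 32)
1/((875 - m(48)) + 8432) = 1/((875 - 1*32) + 8432) = 1/((875 - 32) + 8432) = 1/(843 + 8432) = 1/9275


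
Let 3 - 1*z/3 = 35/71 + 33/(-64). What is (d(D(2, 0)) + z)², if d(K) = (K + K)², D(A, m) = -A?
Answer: 12975260281/20647936 ≈ 628.40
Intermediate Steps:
z = 41205/4544 (z = 9 - 3*(35/71 + 33/(-64)) = 9 - 3*(35*(1/71) + 33*(-1/64)) = 9 - 3*(35/71 - 33/64) = 9 - 3*(-103/4544) = 9 + 309/4544 = 41205/4544 ≈ 9.0680)
d(K) = 4*K² (d(K) = (2*K)² = 4*K²)
(d(D(2, 0)) + z)² = (4*(-1*2)² + 41205/4544)² = (4*(-2)² + 41205/4544)² = (4*4 + 41205/4544)² = (16 + 41205/4544)² = (113909/4544)² = 12975260281/20647936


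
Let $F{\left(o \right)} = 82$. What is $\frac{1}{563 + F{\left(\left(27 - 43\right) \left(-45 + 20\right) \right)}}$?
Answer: $\frac{1}{645} \approx 0.0015504$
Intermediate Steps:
$\frac{1}{563 + F{\left(\left(27 - 43\right) \left(-45 + 20\right) \right)}} = \frac{1}{563 + 82} = \frac{1}{645}$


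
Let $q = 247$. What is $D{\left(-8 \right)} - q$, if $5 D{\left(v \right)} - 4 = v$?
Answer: $- \frac{1239}{5} \approx -247.8$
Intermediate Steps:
$D{\left(v \right)} = \frac{4}{5} + \frac{v}{5}$
$D{\left(-8 \right)} - q = \left(\frac{4}{5} + \frac{1}{5} \left(-8\right)\right) - 247 = \left(\frac{4}{5} - \frac{8}{5}\right) - 247 = - \frac{4}{5} - 247 = - \frac{1239}{5}$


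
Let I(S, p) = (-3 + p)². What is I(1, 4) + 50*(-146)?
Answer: -7299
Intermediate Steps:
I(1, 4) + 50*(-146) = (-3 + 4)² + 50*(-146) = 1² - 7300 = 1 - 7300 = -7299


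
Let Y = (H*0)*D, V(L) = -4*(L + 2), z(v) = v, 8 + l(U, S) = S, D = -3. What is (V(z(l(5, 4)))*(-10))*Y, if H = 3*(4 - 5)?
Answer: 0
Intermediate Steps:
l(U, S) = -8 + S
V(L) = -8 - 4*L (V(L) = -4*(2 + L) = -8 - 4*L)
H = -3 (H = 3*(-1) = -3)
Y = 0 (Y = -3*0*(-3) = 0*(-3) = 0)
(V(z(l(5, 4)))*(-10))*Y = ((-8 - 4*(-8 + 4))*(-10))*0 = ((-8 - 4*(-4))*(-10))*0 = ((-8 + 16)*(-10))*0 = (8*(-10))*0 = -80*0 = 0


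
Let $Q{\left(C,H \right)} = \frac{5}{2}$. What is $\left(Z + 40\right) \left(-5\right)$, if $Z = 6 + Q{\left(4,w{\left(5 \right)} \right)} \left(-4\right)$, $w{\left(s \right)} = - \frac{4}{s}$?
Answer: $-180$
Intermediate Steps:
$Q{\left(C,H \right)} = \frac{5}{2}$ ($Q{\left(C,H \right)} = 5 \cdot \frac{1}{2} = \frac{5}{2}$)
$Z = -4$ ($Z = 6 + \frac{5}{2} \left(-4\right) = 6 - 10 = -4$)
$\left(Z + 40\right) \left(-5\right) = \left(-4 + 40\right) \left(-5\right) = 36 \left(-5\right) = -180$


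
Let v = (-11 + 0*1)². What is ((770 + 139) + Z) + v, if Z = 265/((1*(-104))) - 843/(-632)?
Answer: 1056563/1027 ≈ 1028.8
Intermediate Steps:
Z = -1247/1027 (Z = 265/(-104) - 843*(-1/632) = 265*(-1/104) + 843/632 = -265/104 + 843/632 = -1247/1027 ≈ -1.2142)
v = 121 (v = (-11 + 0)² = (-11)² = 121)
((770 + 139) + Z) + v = ((770 + 139) - 1247/1027) + 121 = (909 - 1247/1027) + 121 = 932296/1027 + 121 = 1056563/1027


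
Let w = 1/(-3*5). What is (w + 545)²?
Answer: 66814276/225 ≈ 2.9695e+5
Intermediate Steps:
w = -1/15 (w = 1/(-15) = -1/15 ≈ -0.066667)
(w + 545)² = (-1/15 + 545)² = (8174/15)² = 66814276/225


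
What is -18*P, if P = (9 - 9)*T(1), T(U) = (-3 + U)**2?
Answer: 0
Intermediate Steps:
P = 0 (P = (9 - 9)*(-3 + 1)**2 = 0*(-2)**2 = 0*4 = 0)
-18*P = -18*0 = 0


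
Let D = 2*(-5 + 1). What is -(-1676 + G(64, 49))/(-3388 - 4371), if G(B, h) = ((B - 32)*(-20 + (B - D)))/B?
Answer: -1650/7759 ≈ -0.21266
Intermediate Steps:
D = -8 (D = 2*(-4) = -8)
G(B, h) = (-32 + B)*(-12 + B)/B (G(B, h) = ((B - 32)*(-20 + (B - 1*(-8))))/B = ((-32 + B)*(-20 + (B + 8)))/B = ((-32 + B)*(-20 + (8 + B)))/B = ((-32 + B)*(-12 + B))/B = (-32 + B)*(-12 + B)/B)
-(-1676 + G(64, 49))/(-3388 - 4371) = -(-1676 + (-44 + 64 + 384/64))/(-3388 - 4371) = -(-1676 + (-44 + 64 + 384*(1/64)))/(-7759) = -(-1676 + (-44 + 64 + 6))*(-1)/7759 = -(-1676 + 26)*(-1)/7759 = -(-1650)*(-1)/7759 = -1*1650/7759 = -1650/7759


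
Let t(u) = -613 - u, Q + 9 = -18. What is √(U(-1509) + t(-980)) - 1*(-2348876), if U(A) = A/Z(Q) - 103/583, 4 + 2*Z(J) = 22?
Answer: 2348876 + 5*√24368817/1749 ≈ 2.3489e+6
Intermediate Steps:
Q = -27 (Q = -9 - 18 = -27)
Z(J) = 9 (Z(J) = -2 + (½)*22 = -2 + 11 = 9)
U(A) = -103/583 + A/9 (U(A) = A/9 - 103/583 = -103/583 + A/9)
√(U(-1509) + t(-980)) - 1*(-2348876) = √((-103/583 + (⅑)*(-1509)) + (-613 - 1*(-980))) - 1*(-2348876) = √((-103/583 - 503/3) + (-613 + 980)) + 2348876 = √(-293558/1749 + 367) + 2348876 = √(348325/1749) + 2348876 = 5*√24368817/1749 + 2348876 = 2348876 + 5*√24368817/1749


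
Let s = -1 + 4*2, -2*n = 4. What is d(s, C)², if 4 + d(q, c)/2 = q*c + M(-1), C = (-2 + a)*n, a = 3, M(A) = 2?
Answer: 1024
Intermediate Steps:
n = -2 (n = -½*4 = -2)
C = -2 (C = (-2 + 3)*(-2) = 1*(-2) = -2)
s = 7 (s = -1 + 8 = 7)
d(q, c) = -4 + 2*c*q (d(q, c) = -8 + 2*(q*c + 2) = -8 + 2*(c*q + 2) = -8 + 2*(2 + c*q) = -8 + (4 + 2*c*q) = -4 + 2*c*q)
d(s, C)² = (-4 + 2*(-2)*7)² = (-4 - 28)² = (-32)² = 1024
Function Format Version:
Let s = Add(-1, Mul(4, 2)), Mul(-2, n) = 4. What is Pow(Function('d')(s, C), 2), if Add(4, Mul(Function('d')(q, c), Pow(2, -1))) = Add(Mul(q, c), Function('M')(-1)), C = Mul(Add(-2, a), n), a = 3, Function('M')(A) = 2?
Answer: 1024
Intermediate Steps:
n = -2 (n = Mul(Rational(-1, 2), 4) = -2)
C = -2 (C = Mul(Add(-2, 3), -2) = Mul(1, -2) = -2)
s = 7 (s = Add(-1, 8) = 7)
Function('d')(q, c) = Add(-4, Mul(2, c, q)) (Function('d')(q, c) = Add(-8, Mul(2, Add(Mul(q, c), 2))) = Add(-8, Mul(2, Add(Mul(c, q), 2))) = Add(-8, Mul(2, Add(2, Mul(c, q)))) = Add(-8, Add(4, Mul(2, c, q))) = Add(-4, Mul(2, c, q)))
Pow(Function('d')(s, C), 2) = Pow(Add(-4, Mul(2, -2, 7)), 2) = Pow(Add(-4, -28), 2) = Pow(-32, 2) = 1024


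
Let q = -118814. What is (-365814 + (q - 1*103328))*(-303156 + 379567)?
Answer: -44926305916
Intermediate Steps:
(-365814 + (q - 1*103328))*(-303156 + 379567) = (-365814 + (-118814 - 1*103328))*(-303156 + 379567) = (-365814 + (-118814 - 103328))*76411 = (-365814 - 222142)*76411 = -587956*76411 = -44926305916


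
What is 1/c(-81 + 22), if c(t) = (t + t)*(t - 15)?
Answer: 1/8732 ≈ 0.00011452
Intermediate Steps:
c(t) = 2*t*(-15 + t) (c(t) = (2*t)*(-15 + t) = 2*t*(-15 + t))
1/c(-81 + 22) = 1/(2*(-81 + 22)*(-15 + (-81 + 22))) = 1/(2*(-59)*(-15 - 59)) = 1/(2*(-59)*(-74)) = 1/8732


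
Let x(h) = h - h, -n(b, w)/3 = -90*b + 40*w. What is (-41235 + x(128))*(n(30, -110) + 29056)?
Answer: -2076429660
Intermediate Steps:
n(b, w) = -120*w + 270*b (n(b, w) = -3*(-90*b + 40*w) = -120*w + 270*b)
x(h) = 0
(-41235 + x(128))*(n(30, -110) + 29056) = (-41235 + 0)*((-120*(-110) + 270*30) + 29056) = -41235*((13200 + 8100) + 29056) = -41235*(21300 + 29056) = -41235*50356 = -2076429660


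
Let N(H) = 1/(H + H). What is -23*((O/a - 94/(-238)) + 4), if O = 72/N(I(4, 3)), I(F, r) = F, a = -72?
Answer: 9867/119 ≈ 82.916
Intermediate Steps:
N(H) = 1/(2*H)
O = 576 (O = 72/(((½)/4)) = 72/(((½)*(¼))) = 72/(⅛) = 72*8 = 576)
-23*((O/a - 94/(-238)) + 4) = -23*((576/(-72) - 94/(-238)) + 4) = -23*((576*(-1/72) - 94*(-1/238)) + 4) = -23*((-8 + 47/119) + 4) = -23*(-905/119 + 4) = -23*(-429/119) = 9867/119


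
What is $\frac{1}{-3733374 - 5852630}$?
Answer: $- \frac{1}{9586004} \approx -1.0432 \cdot 10^{-7}$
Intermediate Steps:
$\frac{1}{-3733374 - 5852630} = \frac{1}{-9586004} = - \frac{1}{9586004}$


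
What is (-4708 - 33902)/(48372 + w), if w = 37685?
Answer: -38610/86057 ≈ -0.44866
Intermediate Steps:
(-4708 - 33902)/(48372 + w) = (-4708 - 33902)/(48372 + 37685) = -38610/86057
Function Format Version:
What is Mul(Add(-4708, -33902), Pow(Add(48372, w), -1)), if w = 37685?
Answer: Rational(-38610, 86057) ≈ -0.44866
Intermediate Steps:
Mul(Add(-4708, -33902), Pow(Add(48372, w), -1)) = Mul(Add(-4708, -33902), Pow(Add(48372, 37685), -1)) = Mul(-38610, Pow(86057, -1)) = Mul(-38610, Rational(1, 86057)) = Rational(-38610, 86057)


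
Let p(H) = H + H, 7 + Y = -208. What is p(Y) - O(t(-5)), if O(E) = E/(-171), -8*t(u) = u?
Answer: -588235/1368 ≈ -430.00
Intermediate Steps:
t(u) = -u/8
Y = -215 (Y = -7 - 208 = -215)
p(H) = 2*H
O(E) = -E/171 (O(E) = E*(-1/171) = -E/171)
p(Y) - O(t(-5)) = 2*(-215) - (-1)*(-1/8*(-5))/171 = -430 - (-1)*5/(171*8) = -430 - 1*(-5/1368) = -430 + 5/1368 = -588235/1368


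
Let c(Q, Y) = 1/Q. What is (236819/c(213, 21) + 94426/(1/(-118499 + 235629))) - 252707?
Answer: 11110307120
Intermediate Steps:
(236819/c(213, 21) + 94426/(1/(-118499 + 235629))) - 252707 = (236819/(1/213) + 94426/(1/(-118499 + 235629))) - 252707 = (236819/(1/213) + 94426/(1/117130)) - 252707 = (236819*213 + 94426/(1/117130)) - 252707 = (50442447 + 94426*117130) - 252707 = (50442447 + 11060117380) - 252707 = 11110559827 - 252707 = 11110307120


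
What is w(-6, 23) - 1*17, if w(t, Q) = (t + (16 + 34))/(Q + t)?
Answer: -245/17 ≈ -14.412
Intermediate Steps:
w(t, Q) = (50 + t)/(Q + t) (w(t, Q) = (t + 50)/(Q + t) = (50 + t)/(Q + t))
w(-6, 23) - 1*17 = (50 - 6)/(23 - 6) - 1*17 = 44/17 - 17 = -245/17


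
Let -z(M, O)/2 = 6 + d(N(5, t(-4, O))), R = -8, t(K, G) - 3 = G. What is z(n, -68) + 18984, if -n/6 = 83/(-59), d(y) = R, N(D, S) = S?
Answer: 18988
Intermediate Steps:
t(K, G) = 3 + G
d(y) = -8
n = 498/59 (n = -498/(-59) = -498*(-1)/59 = -6*(-83/59) = 498/59 ≈ 8.4407)
z(M, O) = 4 (z(M, O) = -2*(6 - 8) = -2*(-2) = 4)
z(n, -68) + 18984 = 4 + 18984 = 18988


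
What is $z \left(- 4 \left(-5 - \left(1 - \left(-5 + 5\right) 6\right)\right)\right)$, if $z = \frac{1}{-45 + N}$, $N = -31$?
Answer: $- \frac{6}{19} \approx -0.31579$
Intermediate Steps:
$z = - \frac{1}{76}$ ($z = \frac{1}{-45 - 31} = \frac{1}{-76} = - \frac{1}{76} \approx -0.013158$)
$z \left(- 4 \left(-5 - \left(1 - \left(-5 + 5\right) 6\right)\right)\right) = - \frac{\left(-4\right) \left(-5 - \left(1 - \left(-5 + 5\right) 6\right)\right)}{76} = - \frac{\left(-4\right) \left(-5 + \left(\left(2 + 0 \cdot 6\right) - 3\right)\right)}{76} = - \frac{\left(-4\right) \left(-5 + \left(\left(2 + 0\right) - 3\right)\right)}{76} = - \frac{\left(-4\right) \left(-5 + \left(2 - 3\right)\right)}{76} = - \frac{\left(-4\right) \left(-5 - 1\right)}{76} = - \frac{\left(-4\right) \left(-6\right)}{76} = \left(- \frac{1}{76}\right) 24 = - \frac{6}{19}$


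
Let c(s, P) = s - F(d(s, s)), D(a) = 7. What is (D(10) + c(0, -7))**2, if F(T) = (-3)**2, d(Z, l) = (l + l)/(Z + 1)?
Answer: 4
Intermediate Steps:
d(Z, l) = 2*l/(1 + Z) (d(Z, l) = (2*l)/(1 + Z) = 2*l/(1 + Z))
F(T) = 9
c(s, P) = -9 + s (c(s, P) = s - 1*9 = s - 9 = -9 + s)
(D(10) + c(0, -7))**2 = (7 + (-9 + 0))**2 = (7 - 9)**2 = (-2)**2 = 4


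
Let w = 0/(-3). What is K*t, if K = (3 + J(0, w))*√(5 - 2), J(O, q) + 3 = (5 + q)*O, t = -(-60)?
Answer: 0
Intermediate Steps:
w = 0 (w = 0*(-⅓) = 0)
t = 60 (t = -6*(-10) = 60)
J(O, q) = -3 + O*(5 + q) (J(O, q) = -3 + (5 + q)*O = -3 + O*(5 + q))
K = 0 (K = (3 + (-3 + 5*0 + 0*0))*√(5 - 2) = (3 + (-3 + 0 + 0))*√3 = (3 - 3)*√3 = 0*√3 = 0)
K*t = 0*60 = 0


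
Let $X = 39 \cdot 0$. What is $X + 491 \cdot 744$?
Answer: $365304$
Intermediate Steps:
$X = 0$
$X + 491 \cdot 744 = 0 + 491 \cdot 744 = 0 + 365304 = 365304$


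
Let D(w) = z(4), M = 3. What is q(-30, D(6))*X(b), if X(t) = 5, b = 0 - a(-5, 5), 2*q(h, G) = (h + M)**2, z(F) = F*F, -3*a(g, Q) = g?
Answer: 3645/2 ≈ 1822.5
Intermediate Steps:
a(g, Q) = -g/3
z(F) = F**2
D(w) = 16 (D(w) = 4**2 = 16)
q(h, G) = (3 + h)**2/2 (q(h, G) = (h + 3)**2/2 = (3 + h)**2/2)
b = -5/3 (b = 0 - (-1)*(-5)/3 = 0 - 1*5/3 = 0 - 5/3 = -5/3 ≈ -1.6667)
q(-30, D(6))*X(b) = ((3 - 30)**2/2)*5 = ((1/2)*(-27)**2)*5 = ((1/2)*729)*5 = (729/2)*5 = 3645/2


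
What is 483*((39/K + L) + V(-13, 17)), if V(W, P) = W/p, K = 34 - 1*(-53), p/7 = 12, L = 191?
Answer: 10717793/116 ≈ 92395.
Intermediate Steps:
p = 84 (p = 7*12 = 84)
K = 87 (K = 34 + 53 = 87)
V(W, P) = W/84
483*((39/K + L) + V(-13, 17)) = 483*((39/87 + 191) + (1/84)*(-13)) = 483*((39*(1/87) + 191) - 13/84) = 483*((13/29 + 191) - 13/84) = 483*(5552/29 - 13/84) = 483*(465991/2436) = 10717793/116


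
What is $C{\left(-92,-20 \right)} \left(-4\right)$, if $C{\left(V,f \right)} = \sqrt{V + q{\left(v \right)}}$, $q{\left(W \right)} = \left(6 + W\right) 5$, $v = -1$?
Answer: $- 4 i \sqrt{67} \approx - 32.741 i$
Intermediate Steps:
$q{\left(W \right)} = 30 + 5 W$
$C{\left(V,f \right)} = \sqrt{25 + V}$ ($C{\left(V,f \right)} = \sqrt{V + \left(30 + 5 \left(-1\right)\right)} = \sqrt{V + \left(30 - 5\right)} = \sqrt{V + 25} = \sqrt{25 + V}$)
$C{\left(-92,-20 \right)} \left(-4\right) = \sqrt{25 - 92} \left(-4\right) = \sqrt{-67} \left(-4\right) = i \sqrt{67} \left(-4\right) = - 4 i \sqrt{67}$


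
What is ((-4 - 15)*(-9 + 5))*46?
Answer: 3496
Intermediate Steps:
((-4 - 15)*(-9 + 5))*46 = -19*(-4)*46 = 76*46 = 3496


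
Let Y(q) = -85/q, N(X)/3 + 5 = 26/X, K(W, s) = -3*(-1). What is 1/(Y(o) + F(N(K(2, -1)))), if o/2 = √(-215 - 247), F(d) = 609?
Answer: 1125432/685395313 - 170*I*√462/685395313 ≈ 0.001642 - 5.3312e-6*I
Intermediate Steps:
K(W, s) = 3
N(X) = -15 + 78/X (N(X) = -15 + 3*(26/X) = -15 + 78/X)
o = 2*I*√462 (o = 2*√(-215 - 247) = 2*√(-462) = 2*(I*√462) = 2*I*√462 ≈ 42.988*I)
1/(Y(o) + F(N(K(2, -1)))) = 1/(-85*(-I*√462/924) + 609) = 1/(-(-85)*I*√462/924 + 609) = 1/(85*I*√462/924 + 609) = 1/(609 + 85*I*√462/924)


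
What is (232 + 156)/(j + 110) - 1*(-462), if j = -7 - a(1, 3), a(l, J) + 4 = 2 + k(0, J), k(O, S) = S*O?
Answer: 48898/105 ≈ 465.70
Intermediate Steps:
k(O, S) = O*S
a(l, J) = -2 (a(l, J) = -4 + (2 + 0*J) = -4 + (2 + 0) = -4 + 2 = -2)
j = -5 (j = -7 - 1*(-2) = -7 + 2 = -5)
(232 + 156)/(j + 110) - 1*(-462) = (232 + 156)/(-5 + 110) - 1*(-462) = 388/105 + 462 = 48898/105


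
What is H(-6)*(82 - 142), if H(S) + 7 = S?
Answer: 780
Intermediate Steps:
H(S) = -7 + S
H(-6)*(82 - 142) = (-7 - 6)*(82 - 142) = -13*(-60) = 780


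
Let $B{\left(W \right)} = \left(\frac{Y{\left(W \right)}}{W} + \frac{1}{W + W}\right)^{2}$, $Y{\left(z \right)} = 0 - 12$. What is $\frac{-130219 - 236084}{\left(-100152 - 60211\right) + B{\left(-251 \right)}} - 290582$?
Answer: $- \frac{3914313816632658}{13470705641} \approx -2.9058 \cdot 10^{5}$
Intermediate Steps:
$Y{\left(z \right)} = -12$ ($Y{\left(z \right)} = 0 - 12 = -12$)
$B{\left(W \right)} = \frac{529}{4 W^{2}}$ ($B{\left(W \right)} = \left(- \frac{12}{W} + \frac{1}{W + W}\right)^{2} = \left(- \frac{12}{W} + \frac{1}{2 W}\right)^{2} = \left(- \frac{23}{2 W}\right)^{2} = \frac{529}{4 W^{2}}$)
$\frac{-130219 - 236084}{\left(-100152 - 60211\right) + B{\left(-251 \right)}} - 290582 = \frac{-130219 - 236084}{\left(-100152 - 60211\right) + \frac{529}{4 \cdot 63001}} - 290582 = - \frac{366303}{\left(-100152 - 60211\right) + \frac{529}{4} \cdot \frac{1}{63001}} - 290582 = - \frac{366303}{-160363 + \frac{529}{252004}} - 290582 = - \frac{366303}{- \frac{40412116923}{252004}} - 290582 = \left(-366303\right) \left(- \frac{252004}{40412116923}\right) - 290582 = \frac{30769940404}{13470705641} - 290582 = - \frac{3914313816632658}{13470705641}$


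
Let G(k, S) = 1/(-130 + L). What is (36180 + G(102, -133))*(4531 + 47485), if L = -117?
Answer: 464838851344/247 ≈ 1.8819e+9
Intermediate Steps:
G(k, S) = -1/247 (G(k, S) = 1/(-130 - 117) = 1/(-247) = -1/247)
(36180 + G(102, -133))*(4531 + 47485) = (36180 - 1/247)*(4531 + 47485) = (8936459/247)*52016 = 464838851344/247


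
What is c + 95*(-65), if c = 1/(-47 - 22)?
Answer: -426076/69 ≈ -6175.0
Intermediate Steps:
c = -1/69 (c = 1/(-69) = -1/69 ≈ -0.014493)
c + 95*(-65) = -1/69 + 95*(-65) = -1/69 - 6175 = -426076/69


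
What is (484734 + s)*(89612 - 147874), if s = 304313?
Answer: -45971456314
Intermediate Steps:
(484734 + s)*(89612 - 147874) = (484734 + 304313)*(89612 - 147874) = 789047*(-58262) = -45971456314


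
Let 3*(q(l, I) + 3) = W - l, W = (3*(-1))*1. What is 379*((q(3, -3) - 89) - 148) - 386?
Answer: -92104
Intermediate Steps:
W = -3 (W = -3*1 = -3)
q(l, I) = -4 - l/3 (q(l, I) = -3 + (-3 - l)/3 = -3 + (-1 - l/3) = -4 - l/3)
379*((q(3, -3) - 89) - 148) - 386 = 379*(((-4 - 1/3*3) - 89) - 148) - 386 = 379*(((-4 - 1) - 89) - 148) - 386 = 379*((-5 - 89) - 148) - 386 = 379*(-94 - 148) - 386 = 379*(-242) - 386 = -91718 - 386 = -92104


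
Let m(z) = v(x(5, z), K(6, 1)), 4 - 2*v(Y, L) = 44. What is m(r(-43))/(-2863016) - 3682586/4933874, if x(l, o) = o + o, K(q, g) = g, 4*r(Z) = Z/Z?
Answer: -1317900495237/1765720025498 ≈ -0.74638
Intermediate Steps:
r(Z) = ¼ (r(Z) = (Z/Z)/4 = (¼)*1 = ¼)
x(l, o) = 2*o
v(Y, L) = -20 (v(Y, L) = 2 - ½*44 = 2 - 22 = -20)
m(z) = -20
m(r(-43))/(-2863016) - 3682586/4933874 = -20/(-2863016) - 3682586/4933874 = -20*(-1/2863016) - 3682586*1/4933874 = 5/715754 - 1841293/2466937 = -1317900495237/1765720025498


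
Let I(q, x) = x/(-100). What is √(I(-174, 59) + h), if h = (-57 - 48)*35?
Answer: I*√367559/10 ≈ 60.627*I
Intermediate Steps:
I(q, x) = -x/100 (I(q, x) = x*(-1/100) = -x/100)
h = -3675 (h = -105*35 = -3675)
√(I(-174, 59) + h) = √(-1/100*59 - 3675) = √(-59/100 - 3675) = √(-367559/100) = I*√367559/10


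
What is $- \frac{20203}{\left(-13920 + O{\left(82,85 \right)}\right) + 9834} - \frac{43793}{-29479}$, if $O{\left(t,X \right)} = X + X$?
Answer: $\frac{8618625}{1297076} \approx 6.6447$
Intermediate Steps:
$O{\left(t,X \right)} = 2 X$
$- \frac{20203}{\left(-13920 + O{\left(82,85 \right)}\right) + 9834} - \frac{43793}{-29479} = - \frac{20203}{\left(-13920 + 2 \cdot 85\right) + 9834} - \frac{43793}{-29479} = - \frac{20203}{\left(-13920 + 170\right) + 9834} - - \frac{43793}{29479} = - \frac{20203}{-13750 + 9834} + \frac{43793}{29479} = - \frac{20203}{-3916} + \frac{43793}{29479} = \left(-20203\right) \left(- \frac{1}{3916}\right) + \frac{43793}{29479} = \frac{227}{44} + \frac{43793}{29479} = \frac{8618625}{1297076}$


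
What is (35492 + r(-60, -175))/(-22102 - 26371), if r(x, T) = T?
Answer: -35317/48473 ≈ -0.72859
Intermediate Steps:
(35492 + r(-60, -175))/(-22102 - 26371) = (35492 - 175)/(-22102 - 26371) = 35317/(-48473) = 35317*(-1/48473) = -35317/48473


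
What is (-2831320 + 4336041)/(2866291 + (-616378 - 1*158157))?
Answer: 1504721/2091756 ≈ 0.71936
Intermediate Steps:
(-2831320 + 4336041)/(2866291 + (-616378 - 1*158157)) = 1504721/(2866291 + (-616378 - 158157)) = 1504721/(2866291 - 774535) = 1504721/2091756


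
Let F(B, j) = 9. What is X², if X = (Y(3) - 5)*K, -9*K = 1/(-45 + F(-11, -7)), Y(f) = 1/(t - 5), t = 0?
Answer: 169/656100 ≈ 0.00025758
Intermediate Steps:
Y(f) = -⅕ (Y(f) = 1/(0 - 5) = 1/(-5) = -⅕)
K = 1/324 (K = -1/(9*(-45 + 9)) = -⅑/(-36) = -⅑*(-1/36) = 1/324 ≈ 0.0030864)
X = -13/810 (X = (-⅕ - 5)*(1/324) = -26/5*1/324 = -13/810 ≈ -0.016049)
X² = (-13/810)² = 169/656100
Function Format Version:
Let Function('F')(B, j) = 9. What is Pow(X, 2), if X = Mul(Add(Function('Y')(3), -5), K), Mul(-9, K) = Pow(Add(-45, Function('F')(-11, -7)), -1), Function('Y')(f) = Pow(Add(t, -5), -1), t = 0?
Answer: Rational(169, 656100) ≈ 0.00025758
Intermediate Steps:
Function('Y')(f) = Rational(-1, 5) (Function('Y')(f) = Pow(Add(0, -5), -1) = Pow(-5, -1) = Rational(-1, 5))
K = Rational(1, 324) (K = Mul(Rational(-1, 9), Pow(Add(-45, 9), -1)) = Mul(Rational(-1, 9), Pow(-36, -1)) = Mul(Rational(-1, 9), Rational(-1, 36)) = Rational(1, 324) ≈ 0.0030864)
X = Rational(-13, 810) (X = Mul(Add(Rational(-1, 5), -5), Rational(1, 324)) = Mul(Rational(-26, 5), Rational(1, 324)) = Rational(-13, 810) ≈ -0.016049)
Pow(X, 2) = Pow(Rational(-13, 810), 2) = Rational(169, 656100)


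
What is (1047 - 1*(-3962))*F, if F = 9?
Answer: 45081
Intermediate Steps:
(1047 - 1*(-3962))*F = (1047 - 1*(-3962))*9 = (1047 + 3962)*9 = 5009*9 = 45081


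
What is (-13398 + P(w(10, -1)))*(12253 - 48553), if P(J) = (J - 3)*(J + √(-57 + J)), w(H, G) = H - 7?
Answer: 486347400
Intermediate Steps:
w(H, G) = -7 + H
P(J) = (-3 + J)*(J + √(-57 + J))
(-13398 + P(w(10, -1)))*(12253 - 48553) = (-13398 + ((-7 + 10)² - 3*(-7 + 10) - 3*√(-57 + (-7 + 10)) + (-7 + 10)*√(-57 + (-7 + 10))))*(12253 - 48553) = (-13398 + (3² - 3*3 - 3*√(-57 + 3) + 3*√(-57 + 3)))*(-36300) = (-13398 + (9 - 9 - 9*I*√6 + 3*√(-54)))*(-36300) = (-13398 + (9 - 9 - 9*I*√6 + 3*(3*I*√6)))*(-36300) = (-13398 + (9 - 9 - 9*I*√6 + 9*I*√6))*(-36300) = (-13398 + 0)*(-36300) = -13398*(-36300) = 486347400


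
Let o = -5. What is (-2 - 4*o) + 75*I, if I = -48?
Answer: -3582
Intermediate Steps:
(-2 - 4*o) + 75*I = (-2 - 4*(-5)) + 75*(-48) = (-2 + 20) - 3600 = 18 - 3600 = -3582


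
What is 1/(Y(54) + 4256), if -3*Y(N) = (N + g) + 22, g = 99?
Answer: 3/12593 ≈ 0.00023823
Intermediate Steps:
Y(N) = -121/3 - N/3 (Y(N) = -((N + 99) + 22)/3 = -((99 + N) + 22)/3 = -(121 + N)/3 = -121/3 - N/3)
1/(Y(54) + 4256) = 1/((-121/3 - ⅓*54) + 4256) = 1/((-121/3 - 18) + 4256) = 1/(-175/3 + 4256) = 1/(12593/3) = 3/12593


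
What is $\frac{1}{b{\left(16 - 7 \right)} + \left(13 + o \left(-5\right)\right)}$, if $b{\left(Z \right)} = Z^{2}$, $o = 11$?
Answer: $\frac{1}{39} \approx 0.025641$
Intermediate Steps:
$\frac{1}{b{\left(16 - 7 \right)} + \left(13 + o \left(-5\right)\right)} = \frac{1}{\left(16 - 7\right)^{2} + \left(13 + 11 \left(-5\right)\right)} = \frac{1}{9^{2} + \left(13 - 55\right)} = \frac{1}{81 - 42} = \frac{1}{39}$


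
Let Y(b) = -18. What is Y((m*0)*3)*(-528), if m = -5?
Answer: 9504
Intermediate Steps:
Y((m*0)*3)*(-528) = -18*(-528) = 9504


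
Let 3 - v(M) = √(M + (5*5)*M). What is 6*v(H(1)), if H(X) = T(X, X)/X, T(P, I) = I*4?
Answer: 18 - 12*√26 ≈ -43.188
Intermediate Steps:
T(P, I) = 4*I
H(X) = 4 (H(X) = (4*X)/X = 4)
v(M) = 3 - √26*√M (v(M) = 3 - √(M + (5*5)*M) = 3 - √(M + 25*M) = 3 - √(26*M) = 3 - √26*√M)
6*v(H(1)) = 6*(3 - √26*√4) = 6*(3 - 1*√26*2) = 6*(3 - 2*√26) = 18 - 12*√26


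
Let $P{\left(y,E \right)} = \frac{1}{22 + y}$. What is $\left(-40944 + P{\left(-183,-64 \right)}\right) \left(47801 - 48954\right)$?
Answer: $\frac{7600558705}{161} \approx 4.7208 \cdot 10^{7}$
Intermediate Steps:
$\left(-40944 + P{\left(-183,-64 \right)}\right) \left(47801 - 48954\right) = \left(-40944 + \frac{1}{22 - 183}\right) \left(47801 - 48954\right) = \left(-40944 + \frac{1}{-161}\right) \left(-1153\right) = \left(-40944 - \frac{1}{161}\right) \left(-1153\right) = \left(- \frac{6591985}{161}\right) \left(-1153\right) = \frac{7600558705}{161}$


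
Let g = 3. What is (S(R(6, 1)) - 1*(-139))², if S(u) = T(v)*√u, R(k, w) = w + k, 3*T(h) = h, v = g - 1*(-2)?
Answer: 174064/9 + 1390*√7/3 ≈ 20566.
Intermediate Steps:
v = 5 (v = 3 - 1*(-2) = 3 + 2 = 5)
T(h) = h/3
R(k, w) = k + w
S(u) = 5*√u/3 (S(u) = ((⅓)*5)*√u = 5*√u/3)
(S(R(6, 1)) - 1*(-139))² = (5*√(6 + 1)/3 - 1*(-139))² = (5*√7/3 + 139)² = (139 + 5*√7/3)²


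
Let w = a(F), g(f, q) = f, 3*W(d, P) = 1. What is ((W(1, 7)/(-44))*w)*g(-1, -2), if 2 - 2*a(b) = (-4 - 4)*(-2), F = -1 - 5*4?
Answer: -7/132 ≈ -0.053030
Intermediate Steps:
W(d, P) = 1/3 (W(d, P) = (1/3)*1 = 1/3)
F = -21 (F = -1 - 20 = -21)
a(b) = -7 (a(b) = 1 - (-4 - 4)*(-2)/2 = 1 - (-4)*(-2) = 1 - 1/2*16 = 1 - 8 = -7)
w = -7
((W(1, 7)/(-44))*w)*g(-1, -2) = (((1/3)/(-44))*(-7))*(-1) = (((1/3)*(-1/44))*(-7))*(-1) = -1/132*(-7)*(-1) = (7/132)*(-1) = -7/132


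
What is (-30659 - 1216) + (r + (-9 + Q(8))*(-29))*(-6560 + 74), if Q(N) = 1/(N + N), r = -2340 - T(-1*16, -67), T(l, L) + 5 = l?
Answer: 106624551/8 ≈ 1.3328e+7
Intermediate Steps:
T(l, L) = -5 + l
r = -2319 (r = -2340 - (-5 - 1*16) = -2340 - (-5 - 16) = -2340 - 1*(-21) = -2340 + 21 = -2319)
Q(N) = 1/(2*N)
(-30659 - 1216) + (r + (-9 + Q(8))*(-29))*(-6560 + 74) = (-30659 - 1216) + (-2319 + (-9 + (½)/8)*(-29))*(-6560 + 74) = -31875 + (-2319 + (-9 + (½)*(⅛))*(-29))*(-6486) = -31875 + (-2319 + (-9 + 1/16)*(-29))*(-6486) = -31875 + (-2319 - 143/16*(-29))*(-6486) = -31875 + (-2319 + 4147/16)*(-6486) = -31875 - 32957/16*(-6486) = -31875 + 106879551/8 = 106624551/8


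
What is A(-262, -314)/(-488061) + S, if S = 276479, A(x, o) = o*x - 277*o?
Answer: 19276921139/69723 ≈ 2.7648e+5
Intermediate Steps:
A(x, o) = -277*o + o*x
A(-262, -314)/(-488061) + S = -314*(-277 - 262)/(-488061) + 276479 = -314*(-539)*(-1/488061) + 276479 = 169246*(-1/488061) + 276479 = -24178/69723 + 276479 = 19276921139/69723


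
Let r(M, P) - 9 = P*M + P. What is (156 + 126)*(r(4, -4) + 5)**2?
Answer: 10152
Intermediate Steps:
r(M, P) = 9 + P + M*P (r(M, P) = 9 + (P*M + P) = 9 + (M*P + P) = 9 + (P + M*P) = 9 + P + M*P)
(156 + 126)*(r(4, -4) + 5)**2 = (156 + 126)*((9 - 4 + 4*(-4)) + 5)**2 = 282*((9 - 4 - 16) + 5)**2 = 282*(-11 + 5)**2 = 282*(-6)**2 = 282*36 = 10152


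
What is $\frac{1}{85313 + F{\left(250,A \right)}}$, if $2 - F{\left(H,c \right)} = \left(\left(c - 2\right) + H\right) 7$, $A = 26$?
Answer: $\frac{1}{83397} \approx 1.1991 \cdot 10^{-5}$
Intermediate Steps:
$F{\left(H,c \right)} = 16 - 7 H - 7 c$ ($F{\left(H,c \right)} = 2 - \left(\left(c - 2\right) + H\right) 7 = 2 - \left(\left(-2 + c\right) + H\right) 7 = 2 - \left(-2 + H + c\right) 7 = 2 - \left(-14 + 7 H + 7 c\right) = 16 - 7 H - 7 c$)
$\frac{1}{85313 + F{\left(250,A \right)}} = \frac{1}{85313 - 1916} = \frac{1}{83397}$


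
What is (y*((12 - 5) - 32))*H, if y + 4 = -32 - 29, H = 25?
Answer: 40625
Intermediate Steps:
y = -65 (y = -4 + (-32 - 29) = -4 - 61 = -65)
(y*((12 - 5) - 32))*H = -65*((12 - 5) - 32)*25 = -65*(7 - 32)*25 = -65*(-25)*25 = 1625*25 = 40625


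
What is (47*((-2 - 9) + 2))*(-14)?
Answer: 5922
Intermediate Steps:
(47*((-2 - 9) + 2))*(-14) = (47*(-11 + 2))*(-14) = (47*(-9))*(-14) = -423*(-14) = 5922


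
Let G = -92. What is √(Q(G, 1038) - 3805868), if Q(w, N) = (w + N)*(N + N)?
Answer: 2*I*√460493 ≈ 1357.2*I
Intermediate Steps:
Q(w, N) = 2*N*(N + w) (Q(w, N) = (N + w)*(2*N) = 2*N*(N + w))
√(Q(G, 1038) - 3805868) = √(2*1038*(1038 - 92) - 3805868) = √(2*1038*946 - 3805868) = √(1963896 - 3805868) = √(-1841972) = 2*I*√460493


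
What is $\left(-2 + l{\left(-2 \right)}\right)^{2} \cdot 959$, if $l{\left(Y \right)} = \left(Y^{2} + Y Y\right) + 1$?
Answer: $46991$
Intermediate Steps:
$l{\left(Y \right)} = 1 + 2 Y^{2}$ ($l{\left(Y \right)} = \left(Y^{2} + Y^{2}\right) + 1 = 2 Y^{2} + 1 = 1 + 2 Y^{2}$)
$\left(-2 + l{\left(-2 \right)}\right)^{2} \cdot 959 = \left(-2 + \left(1 + 2 \left(-2\right)^{2}\right)\right)^{2} \cdot 959 = \left(-2 + \left(1 + 2 \cdot 4\right)\right)^{2} \cdot 959 = \left(-2 + \left(1 + 8\right)\right)^{2} \cdot 959 = \left(-2 + 9\right)^{2} \cdot 959 = 7^{2} \cdot 959 = 49 \cdot 959 = 46991$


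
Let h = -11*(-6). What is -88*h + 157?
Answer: -5651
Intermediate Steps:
h = 66
-88*h + 157 = -88*66 + 157 = -5808 + 157 = -5651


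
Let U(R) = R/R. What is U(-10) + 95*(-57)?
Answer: -5414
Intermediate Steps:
U(R) = 1
U(-10) + 95*(-57) = 1 + 95*(-57) = 1 - 5415 = -5414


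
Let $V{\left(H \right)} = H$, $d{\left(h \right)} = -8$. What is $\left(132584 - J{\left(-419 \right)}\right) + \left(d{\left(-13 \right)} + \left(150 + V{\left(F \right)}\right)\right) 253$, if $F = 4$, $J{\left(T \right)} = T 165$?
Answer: $238657$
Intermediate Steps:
$J{\left(T \right)} = 165 T$
$\left(132584 - J{\left(-419 \right)}\right) + \left(d{\left(-13 \right)} + \left(150 + V{\left(F \right)}\right)\right) 253 = \left(132584 - 165 \left(-419\right)\right) + \left(-8 + \left(150 + 4\right)\right) 253 = \left(132584 - -69135\right) + \left(-8 + 154\right) 253 = \left(132584 + 69135\right) + 146 \cdot 253 = 201719 + 36938 = 238657$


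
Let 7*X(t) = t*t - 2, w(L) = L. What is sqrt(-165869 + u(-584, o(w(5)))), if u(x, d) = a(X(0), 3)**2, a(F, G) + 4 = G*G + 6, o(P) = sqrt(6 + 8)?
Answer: 2*I*sqrt(41437) ≈ 407.12*I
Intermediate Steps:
X(t) = -2/7 + t**2/7 (X(t) = (t*t - 2)/7 = (t**2 - 2)/7 = (-2 + t**2)/7 = -2/7 + t**2/7)
o(P) = sqrt(14)
a(F, G) = 2 + G**2 (a(F, G) = -4 + (G*G + 6) = -4 + (G**2 + 6) = -4 + (6 + G**2) = 2 + G**2)
u(x, d) = 121 (u(x, d) = (2 + 3**2)**2 = (2 + 9)**2 = 11**2 = 121)
sqrt(-165869 + u(-584, o(w(5)))) = sqrt(-165869 + 121) = sqrt(-165748) = 2*I*sqrt(41437)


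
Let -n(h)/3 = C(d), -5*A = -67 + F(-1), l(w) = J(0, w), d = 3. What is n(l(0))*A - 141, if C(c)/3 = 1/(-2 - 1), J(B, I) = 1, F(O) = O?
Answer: -501/5 ≈ -100.20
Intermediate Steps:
l(w) = 1
C(c) = -1 (C(c) = 3/(-2 - 1) = 3/(-3) = 3*(-1/3) = -1)
A = 68/5 (A = -(-67 - 1)/5 = -1/5*(-68) = 68/5 ≈ 13.600)
n(h) = 3 (n(h) = -3*(-1) = 3)
n(l(0))*A - 141 = 3*(68/5) - 141 = 204/5 - 141 = -501/5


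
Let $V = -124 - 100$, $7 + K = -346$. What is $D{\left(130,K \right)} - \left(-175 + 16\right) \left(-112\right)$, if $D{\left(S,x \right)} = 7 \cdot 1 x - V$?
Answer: $-20055$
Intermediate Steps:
$K = -353$ ($K = -7 - 346 = -353$)
$V = -224$ ($V = -124 - 100 = -224$)
$D{\left(S,x \right)} = 224 + 7 x$ ($D{\left(S,x \right)} = 7 \cdot 1 x - -224 = 7 x + 224 = 224 + 7 x$)
$D{\left(130,K \right)} - \left(-175 + 16\right) \left(-112\right) = \left(224 + 7 \left(-353\right)\right) - \left(-175 + 16\right) \left(-112\right) = \left(224 - 2471\right) - \left(-159\right) \left(-112\right) = -2247 - 17808 = -20055$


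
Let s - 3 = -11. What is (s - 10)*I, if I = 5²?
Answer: -450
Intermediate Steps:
s = -8 (s = 3 - 11 = -8)
I = 25
(s - 10)*I = (-8 - 10)*25 = -18*25 = -450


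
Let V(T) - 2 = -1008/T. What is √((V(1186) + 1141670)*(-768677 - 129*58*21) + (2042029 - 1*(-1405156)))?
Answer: I*√371677014734728479/593 ≈ 1.0281e+6*I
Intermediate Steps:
V(T) = 2 - 1008/T
√((V(1186) + 1141670)*(-768677 - 129*58*21) + (2042029 - 1*(-1405156))) = √(((2 - 1008/1186) + 1141670)*(-768677 - 129*58*21) + (2042029 - 1*(-1405156))) = √(((2 - 1008*1/1186) + 1141670)*(-768677 - 7482*21) + (2042029 + 1405156)) = √(((2 - 504/593) + 1141670)*(-768677 - 157122) + 3447185) = √((682/593 + 1141670)*(-925799) + 3447185) = √((677010992/593)*(-925799) + 3447185) = √(-626776099382608/593 + 3447185) = √(-626774055201903/593) = I*√371677014734728479/593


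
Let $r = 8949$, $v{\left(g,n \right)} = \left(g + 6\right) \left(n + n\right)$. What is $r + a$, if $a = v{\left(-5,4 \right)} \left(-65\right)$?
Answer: $8429$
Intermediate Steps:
$v{\left(g,n \right)} = 2 n \left(6 + g\right)$ ($v{\left(g,n \right)} = \left(6 + g\right) 2 n = 2 n \left(6 + g\right)$)
$a = -520$ ($a = 2 \cdot 4 \left(6 - 5\right) \left(-65\right) = 2 \cdot 4 \cdot 1 \left(-65\right) = 8 \left(-65\right) = -520$)
$r + a = 8949 - 520 = 8429$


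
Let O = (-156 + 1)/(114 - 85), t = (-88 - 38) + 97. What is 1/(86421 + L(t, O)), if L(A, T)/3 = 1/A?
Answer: 29/2506206 ≈ 1.1571e-5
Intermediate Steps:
t = -29 (t = -126 + 97 = -29)
O = -155/29 ≈ -5.3448
L(A, T) = 3/A
1/(86421 + L(t, O)) = 1/(86421 + 3/(-29)) = 1/(86421 + 3*(-1/29)) = 1/(86421 - 3/29) = 1/(2506206/29) = 29/2506206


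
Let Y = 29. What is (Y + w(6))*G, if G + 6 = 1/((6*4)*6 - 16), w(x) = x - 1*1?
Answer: -13039/64 ≈ -203.73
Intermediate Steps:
w(x) = -1 + x (w(x) = x - 1 = -1 + x)
G = -767/128 (G = -6 + 1/((6*4)*6 - 16) = -6 + 1/(24*6 - 16) = -6 + 1/(144 - 16) = -6 + 1/128 = -767/128 ≈ -5.9922)
(Y + w(6))*G = (29 + (-1 + 6))*(-767/128) = (29 + 5)*(-767/128) = 34*(-767/128) = -13039/64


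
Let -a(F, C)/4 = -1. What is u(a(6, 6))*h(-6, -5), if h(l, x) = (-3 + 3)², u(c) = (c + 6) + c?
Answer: 0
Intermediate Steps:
a(F, C) = 4 (a(F, C) = -4*(-1) = 4)
u(c) = 6 + 2*c (u(c) = (6 + c) + c = 6 + 2*c)
h(l, x) = 0 (h(l, x) = 0² = 0)
u(a(6, 6))*h(-6, -5) = (6 + 2*4)*0 = (6 + 8)*0 = 14*0 = 0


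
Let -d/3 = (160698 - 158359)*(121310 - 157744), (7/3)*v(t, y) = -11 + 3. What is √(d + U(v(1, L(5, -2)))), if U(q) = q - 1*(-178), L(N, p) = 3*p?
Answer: 2*√3131805019/7 ≈ 15989.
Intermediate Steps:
v(t, y) = -24/7 (v(t, y) = 3*(-11 + 3)/7 = (3/7)*(-8) = -24/7)
d = 255657378 (d = -3*(160698 - 158359)*(121310 - 157744) = -7017*(-36434) = -3*(-85219126) = 255657378)
U(q) = 178 + q (U(q) = q + 178 = 178 + q)
√(d + U(v(1, L(5, -2)))) = √(255657378 + (178 - 24/7)) = √(255657378 + 1222/7) = √(1789602868/7) = 2*√3131805019/7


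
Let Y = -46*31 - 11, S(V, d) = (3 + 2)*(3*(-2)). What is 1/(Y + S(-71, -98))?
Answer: -1/1467 ≈ -0.00068166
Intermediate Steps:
S(V, d) = -30 (S(V, d) = 5*(-6) = -30)
Y = -1437 (Y = -1426 - 11 = -1437)
1/(Y + S(-71, -98)) = 1/(-1437 - 30) = 1/(-1467) = -1/1467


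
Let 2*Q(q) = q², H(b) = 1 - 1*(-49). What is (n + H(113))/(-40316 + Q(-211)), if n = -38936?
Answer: 25924/12037 ≈ 2.1537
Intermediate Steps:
H(b) = 50 (H(b) = 1 + 49 = 50)
Q(q) = q²/2
(n + H(113))/(-40316 + Q(-211)) = (-38936 + 50)/(-40316 + (½)*(-211)²) = -38886/(-40316 + (½)*44521) = -38886/(-40316 + 44521/2) = -38886/(-36111/2) = -38886*(-2/36111) = 25924/12037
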